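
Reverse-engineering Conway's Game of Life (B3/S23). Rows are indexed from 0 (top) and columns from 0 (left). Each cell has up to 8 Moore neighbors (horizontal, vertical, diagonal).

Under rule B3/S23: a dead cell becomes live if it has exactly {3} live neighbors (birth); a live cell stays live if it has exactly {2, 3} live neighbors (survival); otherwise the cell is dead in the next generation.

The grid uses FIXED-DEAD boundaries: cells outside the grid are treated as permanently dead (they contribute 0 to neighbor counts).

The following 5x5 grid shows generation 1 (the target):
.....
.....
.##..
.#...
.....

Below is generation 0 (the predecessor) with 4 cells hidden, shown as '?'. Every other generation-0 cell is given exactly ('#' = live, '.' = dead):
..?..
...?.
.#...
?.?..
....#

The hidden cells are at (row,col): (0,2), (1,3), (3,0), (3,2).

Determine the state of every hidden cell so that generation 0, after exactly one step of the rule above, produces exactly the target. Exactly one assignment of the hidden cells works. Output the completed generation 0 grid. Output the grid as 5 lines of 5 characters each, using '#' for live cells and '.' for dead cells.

Answer: .....
...#.
.#...
#.#..
....#

Derivation:
Hidden generation-0 cells (in order): (0,2), (1,3), (3,0), (3,2).
A hidden cell only influences target cells in its own 3x3 neighborhood. Try each of the 2^4 = 16 assignments, step the completed generation 0 forward once under B3/S23, and compare with the target:
  (0,2)=. (1,3)=. (3,0)=. (3,2)=. -> step gives (2,1)='.' but target has '#' -> reject
  (0,2)=. (1,3)=. (3,0)=. (3,2)=# -> step gives (2,1)='.' but target has '#' -> reject
  (0,2)=. (1,3)=. (3,0)=# (3,2)=. -> step gives (2,1)='.' but target has '#' -> reject
  (0,2)=. (1,3)=. (3,0)=# (3,2)=# -> step gives (2,2)='.' but target has '#' -> reject
  (0,2)=. (1,3)=# (3,0)=. (3,2)=. -> step gives (2,1)='.' but target has '#' -> reject
  (0,2)=. (1,3)=# (3,0)=. (3,2)=# -> step gives (2,1)='.' but target has '#' -> reject
  (0,2)=. (1,3)=# (3,0)=# (3,2)=. -> step gives (2,1)='.' but target has '#' -> reject
  (0,2)=. (1,3)=# (3,0)=# (3,2)=# -> step reproduces the target at every cell -> ACCEPT
  (0,2)=# (1,3)=. (3,0)=. (3,2)=. -> step gives (2,1)='.' but target has '#' -> reject
  (0,2)=# (1,3)=. (3,0)=. (3,2)=# -> step gives (2,1)='.' but target has '#' -> reject
  (0,2)=# (1,3)=. (3,0)=# (3,2)=. -> step gives (2,1)='.' but target has '#' -> reject
  (0,2)=# (1,3)=. (3,0)=# (3,2)=# -> step gives (2,2)='.' but target has '#' -> reject
  (0,2)=# (1,3)=# (3,0)=. (3,2)=. -> step gives (1,2)='#' but target has '.' -> reject
  (0,2)=# (1,3)=# (3,0)=. (3,2)=# -> step gives (1,2)='#' but target has '.' -> reject
  (0,2)=# (1,3)=# (3,0)=# (3,2)=. -> step gives (1,2)='#' but target has '.' -> reject
  (0,2)=# (1,3)=# (3,0)=# (3,2)=# -> step gives (1,2)='#' but target has '.' -> reject
Unique solution: (0,2)=dead, (1,3)=live, (3,0)=live, (3,2)=live.
Check: live-neighbor counts of every cell in the completed generation 0:
00111
11201
22321
13121
12120
Applying B3/S23 to generation 0 with these counts gives:
.....
.....
.##..
.#...
.....
which matches the target exactly.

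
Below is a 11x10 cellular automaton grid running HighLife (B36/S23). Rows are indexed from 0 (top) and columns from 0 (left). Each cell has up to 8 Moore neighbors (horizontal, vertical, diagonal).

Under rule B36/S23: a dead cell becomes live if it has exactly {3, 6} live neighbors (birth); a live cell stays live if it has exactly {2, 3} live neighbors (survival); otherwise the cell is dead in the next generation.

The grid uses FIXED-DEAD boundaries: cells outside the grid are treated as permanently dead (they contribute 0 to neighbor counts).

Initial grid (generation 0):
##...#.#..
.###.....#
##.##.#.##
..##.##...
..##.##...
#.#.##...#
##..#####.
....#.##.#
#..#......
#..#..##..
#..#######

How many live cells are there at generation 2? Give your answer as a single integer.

Simulating step by step:
Generation 0 (given above): 53 live cells
Generation 1: 37 live cells
##........
...#.###.#
#.....####
....#.....
....#.....
#.#...#.#.
##.......#
##.##.....
...###..#.
####......
...###..#.
Generation 2: 24 live cells
......#...
##...#...#
....#....#
.....#.##.
...#.#....
#.........
...#......
##.#.#....
..#..#....
.#........
.#.##.....
Population at generation 2: 24

Answer: 24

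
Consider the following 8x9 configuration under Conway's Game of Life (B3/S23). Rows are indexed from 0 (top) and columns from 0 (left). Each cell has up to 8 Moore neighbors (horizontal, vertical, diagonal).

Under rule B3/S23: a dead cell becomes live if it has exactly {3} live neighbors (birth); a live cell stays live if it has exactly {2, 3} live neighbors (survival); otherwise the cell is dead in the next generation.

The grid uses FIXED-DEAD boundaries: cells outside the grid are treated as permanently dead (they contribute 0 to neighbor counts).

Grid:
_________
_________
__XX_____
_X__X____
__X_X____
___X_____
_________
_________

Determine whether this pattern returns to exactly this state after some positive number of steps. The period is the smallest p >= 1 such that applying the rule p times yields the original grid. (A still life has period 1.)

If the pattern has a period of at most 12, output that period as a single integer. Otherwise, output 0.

Simulating and comparing each generation to the original:
Gen 0 (original, given above): 7 live cells
Gen 1: 7 live cells, MATCHES original -> period = 1

Answer: 1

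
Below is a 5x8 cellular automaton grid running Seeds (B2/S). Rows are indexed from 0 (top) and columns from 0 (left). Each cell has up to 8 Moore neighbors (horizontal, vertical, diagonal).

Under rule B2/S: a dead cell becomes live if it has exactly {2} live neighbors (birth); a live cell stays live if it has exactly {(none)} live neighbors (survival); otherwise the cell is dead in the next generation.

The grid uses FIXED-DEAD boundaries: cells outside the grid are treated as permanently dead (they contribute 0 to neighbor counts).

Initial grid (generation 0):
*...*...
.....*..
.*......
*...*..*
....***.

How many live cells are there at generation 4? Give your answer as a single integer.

Answer: 5

Derivation:
Simulating step by step:
Generation 0 (given above): 10 live cells
Generation 1: 12 live cells
.....*..
**..*...
*...***.
.*.*....
...*...*
Generation 2: 7 live cells
**..*...
...*....
........
*......*
....*...
Generation 3: 6 live cells
..**....
***.*...
........
........
........
Generation 4: 5 live cells
*...*...
........
*.**....
........
........
Population at generation 4: 5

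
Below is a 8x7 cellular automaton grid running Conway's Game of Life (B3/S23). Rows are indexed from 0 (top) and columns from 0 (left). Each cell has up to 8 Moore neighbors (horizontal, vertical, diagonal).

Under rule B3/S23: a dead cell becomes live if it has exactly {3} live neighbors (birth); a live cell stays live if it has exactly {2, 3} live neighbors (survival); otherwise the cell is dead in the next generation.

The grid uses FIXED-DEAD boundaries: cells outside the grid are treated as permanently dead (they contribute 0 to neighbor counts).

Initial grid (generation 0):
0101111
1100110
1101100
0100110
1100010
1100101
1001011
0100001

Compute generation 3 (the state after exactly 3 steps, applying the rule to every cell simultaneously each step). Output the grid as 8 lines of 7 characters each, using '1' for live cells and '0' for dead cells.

Answer: 0110000
0101000
0000100
0010100
0110100
0110001
0000001
0000011

Derivation:
Simulating step by step:
Generation 0 (given above): 29 live cells
Generation 1: 20 live cells
1111001
0000001
0001000
0001010
0010001
0010101
1010101
0000011
Generation 2: 18 live cells
0110000
0101000
0000100
0011100
0010101
0010001
0100101
0000011
Generation 3: 16 live cells
(generation 3 grid is the final answer)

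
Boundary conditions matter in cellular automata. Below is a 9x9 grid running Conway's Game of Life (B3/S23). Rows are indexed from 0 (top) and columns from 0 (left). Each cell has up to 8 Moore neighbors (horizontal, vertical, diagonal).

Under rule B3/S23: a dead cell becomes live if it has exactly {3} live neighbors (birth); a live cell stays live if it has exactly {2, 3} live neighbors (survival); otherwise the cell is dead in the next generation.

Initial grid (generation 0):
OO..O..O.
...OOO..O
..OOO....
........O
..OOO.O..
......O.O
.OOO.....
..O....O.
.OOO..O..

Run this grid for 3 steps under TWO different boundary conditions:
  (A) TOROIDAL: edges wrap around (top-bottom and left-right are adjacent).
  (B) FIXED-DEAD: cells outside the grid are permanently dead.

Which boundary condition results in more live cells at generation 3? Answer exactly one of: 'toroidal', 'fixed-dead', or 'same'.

Answer: toroidal

Derivation:
Under TOROIDAL boundary, generation 3:
.OO..OO..
..OO.....
.O..O....
.........
....OO...
.O.O.OO..
...OO.O..
O..OO.OO.
OO...OO..
Population = 26

Under FIXED-DEAD boundary, generation 3:
...OOOO..
...O.....
...O...O.
.........
....OO...
.O.O.OO..
.OOOOO...
.O.......
.........
Population = 19

Comparison: toroidal=26, fixed-dead=19 -> toroidal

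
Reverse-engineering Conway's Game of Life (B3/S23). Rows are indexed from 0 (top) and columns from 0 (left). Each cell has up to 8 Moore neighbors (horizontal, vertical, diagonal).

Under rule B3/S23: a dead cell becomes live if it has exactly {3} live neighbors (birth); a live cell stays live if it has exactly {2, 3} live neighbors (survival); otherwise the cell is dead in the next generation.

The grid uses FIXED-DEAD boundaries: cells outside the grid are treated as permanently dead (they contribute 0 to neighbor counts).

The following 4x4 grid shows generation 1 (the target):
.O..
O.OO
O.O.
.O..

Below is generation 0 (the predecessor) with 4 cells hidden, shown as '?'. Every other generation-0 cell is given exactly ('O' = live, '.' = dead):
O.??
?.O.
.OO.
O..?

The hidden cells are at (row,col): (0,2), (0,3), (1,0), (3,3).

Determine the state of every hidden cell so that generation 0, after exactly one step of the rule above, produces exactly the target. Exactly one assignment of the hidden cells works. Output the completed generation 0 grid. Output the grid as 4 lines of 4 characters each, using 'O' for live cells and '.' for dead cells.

Answer: O..O
O.O.
.OO.
O...

Derivation:
Hidden generation-0 cells (in order): (0,2), (0,3), (1,0), (3,3).
A hidden cell only influences target cells in its own 3x3 neighborhood. Try each of the 2^4 = 16 assignments, step the completed generation 0 forward once under B3/S23, and compare with the target:
  (0,2)=. (0,3)=. (1,0)=. (3,3)=. -> step gives (0,1)='.' but target has 'O' -> reject
  (0,2)=. (0,3)=. (1,0)=. (3,3)=O -> step gives (0,1)='.' but target has 'O' -> reject
  (0,2)=. (0,3)=. (1,0)=O (3,3)=. -> step gives (1,3)='.' but target has 'O' -> reject
  (0,2)=. (0,3)=. (1,0)=O (3,3)=O -> step gives (1,3)='.' but target has 'O' -> reject
  (0,2)=. (0,3)=O (1,0)=. (3,3)=. -> step gives (0,1)='.' but target has 'O' -> reject
  (0,2)=. (0,3)=O (1,0)=. (3,3)=O -> step gives (0,1)='.' but target has 'O' -> reject
  (0,2)=. (0,3)=O (1,0)=O (3,3)=. -> step reproduces the target at every cell -> ACCEPT
  (0,2)=. (0,3)=O (1,0)=O (3,3)=O -> step gives (2,3)='O' but target has '.' -> reject
  (0,2)=O (0,3)=. (1,0)=. (3,3)=. -> step gives (1,0)='.' but target has 'O' -> reject
  (0,2)=O (0,3)=. (1,0)=. (3,3)=O -> step gives (1,0)='.' but target has 'O' -> reject
  (0,2)=O (0,3)=. (1,0)=O (3,3)=. -> step gives (0,1)='.' but target has 'O' -> reject
  (0,2)=O (0,3)=. (1,0)=O (3,3)=O -> step gives (0,1)='.' but target has 'O' -> reject
  (0,2)=O (0,3)=O (1,0)=. (3,3)=. -> step gives (0,2)='O' but target has '.' -> reject
  (0,2)=O (0,3)=O (1,0)=. (3,3)=O -> step gives (0,2)='O' but target has '.' -> reject
  (0,2)=O (0,3)=O (1,0)=O (3,3)=. -> step gives (0,1)='.' but target has 'O' -> reject
  (0,2)=O (0,3)=O (1,0)=O (3,3)=O -> step gives (0,1)='.' but target has 'O' -> reject
Unique solution: (0,2)=dead, (0,3)=live, (1,0)=live, (3,3)=dead.
Check: live-neighbor counts of every cell in the completed generation 0:
1321
2533
3422
1321
Applying B3/S23 to generation 0 with these counts gives:
.O..
O.OO
O.O.
.O..
which matches the target exactly.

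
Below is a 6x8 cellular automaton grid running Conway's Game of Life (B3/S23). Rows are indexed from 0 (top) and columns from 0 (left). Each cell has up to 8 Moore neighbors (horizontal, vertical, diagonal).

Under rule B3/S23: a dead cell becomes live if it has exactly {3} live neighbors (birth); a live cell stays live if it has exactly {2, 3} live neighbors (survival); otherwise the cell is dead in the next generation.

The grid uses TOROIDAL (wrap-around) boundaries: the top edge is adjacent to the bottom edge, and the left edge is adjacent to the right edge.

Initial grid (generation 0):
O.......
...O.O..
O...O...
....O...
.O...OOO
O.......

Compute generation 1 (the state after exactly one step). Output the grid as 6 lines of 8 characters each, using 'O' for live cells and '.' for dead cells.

Answer: ........
....O...
...OOO..
O...O.OO
O....OOO
OO....O.

Derivation:
Simulating step by step:
Generation 0 (given above): 11 live cells
Generation 1: 15 live cells
(generation 1 grid is the final answer)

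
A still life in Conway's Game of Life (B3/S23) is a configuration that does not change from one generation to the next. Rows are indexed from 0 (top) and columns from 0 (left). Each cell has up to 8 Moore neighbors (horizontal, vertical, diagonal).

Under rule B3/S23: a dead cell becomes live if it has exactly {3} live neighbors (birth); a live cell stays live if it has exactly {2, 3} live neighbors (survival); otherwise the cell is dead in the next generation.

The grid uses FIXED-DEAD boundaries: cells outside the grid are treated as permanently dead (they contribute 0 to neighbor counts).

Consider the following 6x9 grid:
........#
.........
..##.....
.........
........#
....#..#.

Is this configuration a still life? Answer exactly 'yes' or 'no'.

Answer: no

Derivation:
Compute generation 1 and compare to generation 0 (given above):
Generation 1:
.........
.........
.........
.........
.........
.........
Cell (0,8) differs: gen0=1 vs gen1=0 -> NOT a still life.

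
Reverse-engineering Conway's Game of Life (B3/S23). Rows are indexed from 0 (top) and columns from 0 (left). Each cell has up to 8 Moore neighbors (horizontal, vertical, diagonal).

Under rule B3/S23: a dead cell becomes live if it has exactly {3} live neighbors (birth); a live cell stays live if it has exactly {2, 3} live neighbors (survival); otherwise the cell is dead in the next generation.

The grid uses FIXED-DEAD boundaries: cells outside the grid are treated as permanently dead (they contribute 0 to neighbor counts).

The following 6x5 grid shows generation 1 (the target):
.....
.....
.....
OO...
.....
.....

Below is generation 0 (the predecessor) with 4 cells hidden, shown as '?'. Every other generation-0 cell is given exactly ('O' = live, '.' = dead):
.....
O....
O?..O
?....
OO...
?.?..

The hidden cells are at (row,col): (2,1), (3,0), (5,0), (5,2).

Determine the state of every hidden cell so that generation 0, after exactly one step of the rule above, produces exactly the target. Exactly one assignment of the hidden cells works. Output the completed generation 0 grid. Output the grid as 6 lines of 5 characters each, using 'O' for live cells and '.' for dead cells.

Hidden generation-0 cells (in order): (2,1), (3,0), (5,0), (5,2).
A hidden cell only influences target cells in its own 3x3 neighborhood. Try each of the 2^4 = 16 assignments, step the completed generation 0 forward once under B3/S23, and compare with the target:
  (2,1)=. (3,0)=. (5,0)=. (5,2)=. -> step reproduces the target at every cell -> ACCEPT
  (2,1)=. (3,0)=. (5,0)=. (5,2)=O -> step gives (4,1)='O' but target has '.' -> reject
  (2,1)=. (3,0)=. (5,0)=O (5,2)=. -> step gives (4,0)='O' but target has '.' -> reject
  (2,1)=. (3,0)=. (5,0)=O (5,2)=O -> step gives (4,0)='O' but target has '.' -> reject
  (2,1)=. (3,0)=O (5,0)=. (5,2)=. -> step gives (2,0)='O' but target has '.' -> reject
  (2,1)=. (3,0)=O (5,0)=. (5,2)=O -> step gives (2,0)='O' but target has '.' -> reject
  (2,1)=. (3,0)=O (5,0)=O (5,2)=. -> step gives (2,0)='O' but target has '.' -> reject
  (2,1)=. (3,0)=O (5,0)=O (5,2)=O -> step gives (2,0)='O' but target has '.' -> reject
  (2,1)=O (3,0)=. (5,0)=. (5,2)=. -> step gives (1,0)='O' but target has '.' -> reject
  (2,1)=O (3,0)=. (5,0)=. (5,2)=O -> step gives (1,0)='O' but target has '.' -> reject
  (2,1)=O (3,0)=. (5,0)=O (5,2)=. -> step gives (1,0)='O' but target has '.' -> reject
  (2,1)=O (3,0)=. (5,0)=O (5,2)=O -> step gives (1,0)='O' but target has '.' -> reject
  (2,1)=O (3,0)=O (5,0)=. (5,2)=. -> step gives (1,0)='O' but target has '.' -> reject
  (2,1)=O (3,0)=O (5,0)=. (5,2)=O -> step gives (1,0)='O' but target has '.' -> reject
  (2,1)=O (3,0)=O (5,0)=O (5,2)=. -> step gives (1,0)='O' but target has '.' -> reject
  (2,1)=O (3,0)=O (5,0)=O (5,2)=O -> step gives (1,0)='O' but target has '.' -> reject
Unique solution: (2,1)=dead, (3,0)=dead, (5,0)=dead, (5,2)=dead.
Check: live-neighbor counts of every cell in the completed generation 0:
11000
12011
12010
33111
11100
22100
Applying B3/S23 to generation 0 with these counts gives:
.....
.....
.....
OO...
.....
.....
which matches the target exactly.

Answer: .....
O....
O...O
.....
OO...
.....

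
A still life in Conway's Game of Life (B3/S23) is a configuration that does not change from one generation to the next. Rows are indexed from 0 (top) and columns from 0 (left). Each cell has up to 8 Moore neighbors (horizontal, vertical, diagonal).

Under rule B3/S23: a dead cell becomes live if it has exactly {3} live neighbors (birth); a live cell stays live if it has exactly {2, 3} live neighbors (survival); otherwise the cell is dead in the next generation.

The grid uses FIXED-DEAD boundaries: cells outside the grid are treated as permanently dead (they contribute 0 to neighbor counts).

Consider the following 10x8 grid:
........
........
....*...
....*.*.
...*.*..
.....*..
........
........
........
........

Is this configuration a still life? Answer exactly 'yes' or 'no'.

Compute generation 1 and compare to generation 0 (given above):
Generation 1:
........
........
.....*..
...**...
.....**.
....*...
........
........
........
........
Cell (2,4) differs: gen0=1 vs gen1=0 -> NOT a still life.

Answer: no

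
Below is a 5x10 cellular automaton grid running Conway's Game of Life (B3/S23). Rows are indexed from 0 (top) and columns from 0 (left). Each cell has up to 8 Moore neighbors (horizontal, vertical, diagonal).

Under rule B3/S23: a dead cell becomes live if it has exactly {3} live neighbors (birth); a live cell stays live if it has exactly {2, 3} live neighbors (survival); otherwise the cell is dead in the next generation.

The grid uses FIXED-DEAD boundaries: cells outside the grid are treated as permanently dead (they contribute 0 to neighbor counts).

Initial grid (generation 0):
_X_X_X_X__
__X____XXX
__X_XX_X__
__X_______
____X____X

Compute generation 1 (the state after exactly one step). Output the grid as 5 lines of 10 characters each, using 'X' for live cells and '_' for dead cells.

Simulating step by step:
Generation 0 (given above): 15 live cells
Generation 1: 13 live cells
(generation 1 grid is the final answer)

Answer: __X___XX__
_XX__X_X__
_XX___XX__
____XX____
__________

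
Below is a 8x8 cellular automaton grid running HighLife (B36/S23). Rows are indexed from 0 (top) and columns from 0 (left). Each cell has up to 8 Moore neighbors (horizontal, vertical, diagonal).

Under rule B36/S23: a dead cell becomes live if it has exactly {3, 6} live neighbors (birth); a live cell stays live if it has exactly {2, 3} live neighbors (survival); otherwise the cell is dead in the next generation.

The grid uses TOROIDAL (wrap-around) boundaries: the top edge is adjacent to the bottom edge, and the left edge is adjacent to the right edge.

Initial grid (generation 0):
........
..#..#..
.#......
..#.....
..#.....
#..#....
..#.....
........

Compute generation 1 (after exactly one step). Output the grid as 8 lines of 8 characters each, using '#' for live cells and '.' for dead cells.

Simulating step by step:
Generation 0 (given above): 8 live cells
Generation 1: 10 live cells
(generation 1 grid is the final answer)

Answer: ........
........
.##.....
.##.....
.###....
.###....
........
........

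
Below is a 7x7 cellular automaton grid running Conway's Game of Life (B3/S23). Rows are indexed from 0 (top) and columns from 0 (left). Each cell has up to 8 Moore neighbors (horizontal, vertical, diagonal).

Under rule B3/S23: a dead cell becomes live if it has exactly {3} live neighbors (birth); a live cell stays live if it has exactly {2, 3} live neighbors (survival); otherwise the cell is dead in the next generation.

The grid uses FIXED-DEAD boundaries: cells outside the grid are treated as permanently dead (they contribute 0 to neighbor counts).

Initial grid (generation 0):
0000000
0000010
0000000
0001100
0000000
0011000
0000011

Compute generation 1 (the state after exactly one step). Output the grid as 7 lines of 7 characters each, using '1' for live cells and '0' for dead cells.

Simulating step by step:
Generation 0 (given above): 7 live cells
Generation 1: 3 live cells
(generation 1 grid is the final answer)

Answer: 0000000
0000000
0000100
0000000
0010100
0000000
0000000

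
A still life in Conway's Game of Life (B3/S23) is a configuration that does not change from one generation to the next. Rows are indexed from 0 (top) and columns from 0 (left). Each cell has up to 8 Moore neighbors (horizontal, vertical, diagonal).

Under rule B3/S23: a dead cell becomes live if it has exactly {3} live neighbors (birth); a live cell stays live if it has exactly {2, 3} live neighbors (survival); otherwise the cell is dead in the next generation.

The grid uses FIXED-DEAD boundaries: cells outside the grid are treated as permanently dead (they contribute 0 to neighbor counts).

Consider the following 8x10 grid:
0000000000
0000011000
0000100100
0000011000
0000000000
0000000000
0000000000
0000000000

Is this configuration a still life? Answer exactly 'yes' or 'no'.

Answer: yes

Derivation:
Compute generation 1 and compare to generation 0 (given above):
Generation 1:
0000000000
0000011000
0000100100
0000011000
0000000000
0000000000
0000000000
0000000000
The grids are IDENTICAL -> still life.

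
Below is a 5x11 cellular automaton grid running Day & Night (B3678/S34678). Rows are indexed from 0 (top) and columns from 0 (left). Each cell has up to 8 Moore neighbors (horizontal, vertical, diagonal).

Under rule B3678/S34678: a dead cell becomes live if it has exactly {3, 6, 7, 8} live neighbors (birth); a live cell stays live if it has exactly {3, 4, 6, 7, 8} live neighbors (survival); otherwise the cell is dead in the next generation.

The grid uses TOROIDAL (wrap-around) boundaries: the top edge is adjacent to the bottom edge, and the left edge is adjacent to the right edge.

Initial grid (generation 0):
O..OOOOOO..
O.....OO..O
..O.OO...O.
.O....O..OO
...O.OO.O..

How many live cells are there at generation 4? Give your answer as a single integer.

Answer: 22

Derivation:
Simulating step by step:
Generation 0 (given above): 23 live cells
Generation 1: 27 live cells
....O.OOOOO
.O...O.O.OO
.O...O.OOO.
..OO..OOOO.
O.O....OO.O
Generation 2: 26 live cells
.O...OO.OO.
....OOO.OOO
O...O.O.O..
O.O...OOO..
.O...O.OOOO
Generation 3: 26 live cells
.......OOO.
O...OOOOO.O
.O.O.OOOO..
O.....OO...
.OO..OOOO.O
Generation 4: 22 live cells
.O..O.OOO..
....OOOOO..
......OOOOO
O...O.OO.O.
O......O...
Population at generation 4: 22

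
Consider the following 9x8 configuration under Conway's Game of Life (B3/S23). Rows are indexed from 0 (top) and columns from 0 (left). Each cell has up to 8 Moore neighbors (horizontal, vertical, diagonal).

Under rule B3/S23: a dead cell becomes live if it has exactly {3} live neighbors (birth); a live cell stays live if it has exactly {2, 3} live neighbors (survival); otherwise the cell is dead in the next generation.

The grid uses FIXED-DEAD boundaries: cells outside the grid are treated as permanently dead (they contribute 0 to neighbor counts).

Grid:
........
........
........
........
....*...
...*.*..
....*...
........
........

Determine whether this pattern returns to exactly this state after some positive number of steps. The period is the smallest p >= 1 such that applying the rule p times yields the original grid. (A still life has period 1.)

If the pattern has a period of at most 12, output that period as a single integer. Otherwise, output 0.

Simulating and comparing each generation to the original:
Gen 0 (original, given above): 4 live cells
Gen 1: 4 live cells, MATCHES original -> period = 1

Answer: 1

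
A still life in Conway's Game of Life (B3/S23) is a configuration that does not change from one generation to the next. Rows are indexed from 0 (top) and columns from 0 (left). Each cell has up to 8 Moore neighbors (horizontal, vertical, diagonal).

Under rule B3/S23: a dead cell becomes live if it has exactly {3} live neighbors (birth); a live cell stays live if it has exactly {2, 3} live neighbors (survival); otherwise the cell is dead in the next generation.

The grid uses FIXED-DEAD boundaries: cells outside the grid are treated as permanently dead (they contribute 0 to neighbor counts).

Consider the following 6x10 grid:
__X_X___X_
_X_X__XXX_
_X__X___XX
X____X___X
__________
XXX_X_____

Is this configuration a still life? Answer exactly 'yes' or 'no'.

Compute generation 1 and compare to generation 0 (given above):
Generation 1:
__XX____X_
_X_XXX____
XXX_XXX__X
________XX
X_________
_X________
Cell (0,3) differs: gen0=0 vs gen1=1 -> NOT a still life.

Answer: no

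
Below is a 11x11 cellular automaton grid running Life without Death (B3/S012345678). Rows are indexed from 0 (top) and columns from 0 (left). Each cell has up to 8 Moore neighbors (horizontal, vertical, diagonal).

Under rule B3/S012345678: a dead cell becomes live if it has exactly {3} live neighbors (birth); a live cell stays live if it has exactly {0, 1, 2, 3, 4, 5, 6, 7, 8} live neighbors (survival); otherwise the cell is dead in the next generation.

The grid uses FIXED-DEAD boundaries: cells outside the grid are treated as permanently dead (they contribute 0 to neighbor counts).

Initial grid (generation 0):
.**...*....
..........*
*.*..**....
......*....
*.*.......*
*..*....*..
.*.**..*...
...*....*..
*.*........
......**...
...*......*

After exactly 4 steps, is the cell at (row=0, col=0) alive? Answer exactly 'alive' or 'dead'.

Simulating step by step:
Generation 0 (given above): 27 live cells
Generation 1: 37 live cells
.**...*....
..*..**...*
*.*..**....
.....**....
***.......*
*..**...*..
.*.**..**..
.*.**...*..
*.*....*...
......**...
...*......*
Generation 2: 58 live cells
.**..**....
..**.***..*
***.****...
*.*..**....
******....*
*..**..***.
**.***.***.
**.**...*..
****..***..
......**...
...*......*
Generation 3: 73 live cells
.*******...
*.**.***..*
***.****...
*.*..***...
******.****
*..**..****
**.*******.
**.**...*..
*********..
.*.*..***..
...*......*
Generation 4: 82 live cells
.*******...
*.**.****.*
***.*****..
*.*..***.*.
******.****
*..**..****
**.********
**.**...*..
**********.
**.*..****.
..**...*..*

Cell (0,0) at generation 4: 0 -> dead

Answer: dead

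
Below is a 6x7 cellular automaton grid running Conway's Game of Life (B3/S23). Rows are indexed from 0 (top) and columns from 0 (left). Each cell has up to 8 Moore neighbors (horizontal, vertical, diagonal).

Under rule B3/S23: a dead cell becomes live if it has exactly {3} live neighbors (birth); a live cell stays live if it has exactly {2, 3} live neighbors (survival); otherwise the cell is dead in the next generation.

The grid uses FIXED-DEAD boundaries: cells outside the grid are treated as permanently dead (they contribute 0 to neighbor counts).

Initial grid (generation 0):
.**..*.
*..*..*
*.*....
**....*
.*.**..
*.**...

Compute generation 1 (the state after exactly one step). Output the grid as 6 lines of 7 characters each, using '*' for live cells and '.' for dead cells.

Simulating step by step:
Generation 0 (given above): 17 live cells
Generation 1: 14 live cells
(generation 1 grid is the final answer)

Answer: .**....
*..*...
*.*....
*..*...
...**..
.****..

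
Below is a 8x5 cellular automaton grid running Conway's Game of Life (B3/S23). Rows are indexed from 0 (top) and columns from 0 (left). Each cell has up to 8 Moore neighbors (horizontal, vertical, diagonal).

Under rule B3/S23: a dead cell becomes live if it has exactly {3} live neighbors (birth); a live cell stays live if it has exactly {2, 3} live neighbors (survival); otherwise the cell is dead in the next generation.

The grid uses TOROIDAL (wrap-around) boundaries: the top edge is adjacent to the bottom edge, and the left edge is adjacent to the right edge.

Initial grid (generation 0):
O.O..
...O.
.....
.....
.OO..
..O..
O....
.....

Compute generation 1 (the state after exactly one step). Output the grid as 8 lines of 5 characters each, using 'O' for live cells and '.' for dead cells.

Simulating step by step:
Generation 0 (given above): 7 live cells
Generation 1: 4 live cells
(generation 1 grid is the final answer)

Answer: .....
.....
.....
.....
.OO..
..O..
.....
.O...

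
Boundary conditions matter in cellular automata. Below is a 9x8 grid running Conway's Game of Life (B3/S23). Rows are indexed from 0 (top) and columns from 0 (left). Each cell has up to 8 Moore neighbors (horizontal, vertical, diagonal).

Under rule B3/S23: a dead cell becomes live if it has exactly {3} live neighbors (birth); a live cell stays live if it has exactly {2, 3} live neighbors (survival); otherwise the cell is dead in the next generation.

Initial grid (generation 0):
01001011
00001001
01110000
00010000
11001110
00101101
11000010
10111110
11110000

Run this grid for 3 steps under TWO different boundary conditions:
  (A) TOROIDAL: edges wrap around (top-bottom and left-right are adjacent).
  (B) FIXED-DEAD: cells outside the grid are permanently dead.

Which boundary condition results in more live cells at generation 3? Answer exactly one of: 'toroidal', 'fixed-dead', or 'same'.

Answer: fixed-dead

Derivation:
Under TOROIDAL boundary, generation 3:
00000011
01100011
00100000
00000100
11001100
00000011
00000000
00000000
00000010
Population = 15

Under FIXED-DEAD boundary, generation 3:
00000000
01110000
01100000
01100110
00101101
00100101
00011001
00001001
00001010
Population = 23

Comparison: toroidal=15, fixed-dead=23 -> fixed-dead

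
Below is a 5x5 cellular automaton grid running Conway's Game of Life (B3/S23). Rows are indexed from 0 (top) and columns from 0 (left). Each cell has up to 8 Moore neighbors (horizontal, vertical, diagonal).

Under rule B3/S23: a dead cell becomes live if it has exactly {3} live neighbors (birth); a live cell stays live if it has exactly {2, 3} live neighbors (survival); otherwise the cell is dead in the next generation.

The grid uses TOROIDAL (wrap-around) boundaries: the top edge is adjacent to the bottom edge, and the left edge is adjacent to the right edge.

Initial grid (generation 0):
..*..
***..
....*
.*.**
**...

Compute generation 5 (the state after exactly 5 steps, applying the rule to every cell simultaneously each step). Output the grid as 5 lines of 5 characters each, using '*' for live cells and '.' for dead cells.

Answer: *****
.....
.....
...**
*****

Derivation:
Simulating step by step:
Generation 0 (given above): 10 live cells
Generation 1: 14 live cells
..*..
****.
....*
.****
**.**
Generation 2: 6 live cells
.....
*****
.....
.*...
.....
Generation 3: 12 live cells
*****
*****
...**
.....
.....
Generation 4: 6 live cells
.....
.....
.*...
.....
*****
Generation 5: 12 live cells
(generation 5 grid is the final answer)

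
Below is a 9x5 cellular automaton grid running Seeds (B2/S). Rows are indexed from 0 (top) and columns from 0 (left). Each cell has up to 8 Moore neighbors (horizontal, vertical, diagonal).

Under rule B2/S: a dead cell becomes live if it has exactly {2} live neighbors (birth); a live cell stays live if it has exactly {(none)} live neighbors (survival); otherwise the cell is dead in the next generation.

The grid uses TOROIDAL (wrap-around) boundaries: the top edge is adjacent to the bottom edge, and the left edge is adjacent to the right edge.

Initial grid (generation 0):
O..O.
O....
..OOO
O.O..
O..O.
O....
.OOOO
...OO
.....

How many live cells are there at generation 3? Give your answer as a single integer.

Simulating step by step:
Generation 0 (given above): 17 live cells
Generation 1: 5 live cells
.O...
.....
.....
.....
..O..
.....
.....
.O...
O.O..
Generation 2: 4 live cells
O.O..
.....
.....
.....
.....
.....
.....
O.O..
.....
Generation 3: 8 live cells
.O...
.O...
.....
.....
.....
.....
.O...
.O...
O.OOO
Population at generation 3: 8

Answer: 8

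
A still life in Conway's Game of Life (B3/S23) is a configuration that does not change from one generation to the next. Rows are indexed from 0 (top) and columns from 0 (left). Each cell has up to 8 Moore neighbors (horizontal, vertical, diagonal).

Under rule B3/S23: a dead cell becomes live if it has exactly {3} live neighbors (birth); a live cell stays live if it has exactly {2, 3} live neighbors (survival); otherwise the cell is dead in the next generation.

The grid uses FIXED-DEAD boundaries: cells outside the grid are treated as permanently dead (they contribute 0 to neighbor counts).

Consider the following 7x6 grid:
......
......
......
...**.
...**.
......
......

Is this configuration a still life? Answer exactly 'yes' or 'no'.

Answer: yes

Derivation:
Compute generation 1 and compare to generation 0 (given above):
Generation 1:
......
......
......
...**.
...**.
......
......
The grids are IDENTICAL -> still life.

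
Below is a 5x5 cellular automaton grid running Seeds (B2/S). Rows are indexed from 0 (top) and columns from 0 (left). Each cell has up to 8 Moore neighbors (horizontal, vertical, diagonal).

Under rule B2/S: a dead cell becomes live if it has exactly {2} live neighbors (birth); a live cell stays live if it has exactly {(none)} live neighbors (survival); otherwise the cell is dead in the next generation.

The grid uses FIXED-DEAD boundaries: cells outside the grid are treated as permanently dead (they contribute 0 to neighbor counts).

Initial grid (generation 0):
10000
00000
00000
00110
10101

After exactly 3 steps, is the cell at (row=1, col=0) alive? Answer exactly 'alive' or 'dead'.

Simulating step by step:
Generation 0 (given above): 6 live cells
Generation 1: 3 live cells
00000
00000
00110
00001
00000
Generation 2: 4 live cells
00000
00110
00001
00100
00000
Generation 3: 5 live cells
00110
00001
01000
00010
00000

Cell (1,0) at generation 3: 0 -> dead

Answer: dead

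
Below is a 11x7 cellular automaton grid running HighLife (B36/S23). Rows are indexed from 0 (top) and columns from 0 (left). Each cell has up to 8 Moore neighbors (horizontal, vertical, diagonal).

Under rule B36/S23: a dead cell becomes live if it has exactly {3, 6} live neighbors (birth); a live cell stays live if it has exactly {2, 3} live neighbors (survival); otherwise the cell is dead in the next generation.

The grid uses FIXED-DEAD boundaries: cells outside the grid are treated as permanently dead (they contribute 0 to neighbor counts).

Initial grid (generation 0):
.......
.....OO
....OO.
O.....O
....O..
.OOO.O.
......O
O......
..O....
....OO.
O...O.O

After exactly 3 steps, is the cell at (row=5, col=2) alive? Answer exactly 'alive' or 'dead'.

Simulating step by step:
Generation 0 (given above): 19 live cells
Generation 1: 20 live cells
.......
....OOO
....O..
....O..
.OOOOO.
..OOOO.
.OO....
.......
.......
...OOO.
....O..
Generation 2: 18 live cells
.....O.
....OO.
...OO..
..O....
.O.....
.....O.
.OO.O..
.......
....O..
...OOO.
...OOO.
Generation 3: 17 live cells
....OO.
...O.O.
...OOO.
..OO...
.......
.OO....
.......
...O...
...OOO.
.......
...O.O.

Cell (5,2) at generation 3: 1 -> alive

Answer: alive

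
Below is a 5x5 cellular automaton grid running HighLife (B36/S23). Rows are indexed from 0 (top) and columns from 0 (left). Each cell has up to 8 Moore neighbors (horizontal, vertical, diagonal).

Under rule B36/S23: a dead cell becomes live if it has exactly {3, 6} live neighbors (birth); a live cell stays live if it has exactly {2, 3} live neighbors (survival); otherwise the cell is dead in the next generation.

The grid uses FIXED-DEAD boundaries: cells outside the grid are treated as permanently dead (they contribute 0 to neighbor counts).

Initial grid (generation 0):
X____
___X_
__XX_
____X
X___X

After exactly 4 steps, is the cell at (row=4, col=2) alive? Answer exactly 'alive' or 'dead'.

Simulating step by step:
Generation 0 (given above): 7 live cells
Generation 1: 6 live cells
_____
__XX_
__XXX
____X
_____
Generation 2: 5 live cells
_____
__X_X
__X_X
____X
_____
Generation 3: 2 live cells
_____
_____
____X
___X_
_____
Generation 4: 0 live cells
_____
_____
_____
_____
_____

Cell (4,2) at generation 4: 0 -> dead

Answer: dead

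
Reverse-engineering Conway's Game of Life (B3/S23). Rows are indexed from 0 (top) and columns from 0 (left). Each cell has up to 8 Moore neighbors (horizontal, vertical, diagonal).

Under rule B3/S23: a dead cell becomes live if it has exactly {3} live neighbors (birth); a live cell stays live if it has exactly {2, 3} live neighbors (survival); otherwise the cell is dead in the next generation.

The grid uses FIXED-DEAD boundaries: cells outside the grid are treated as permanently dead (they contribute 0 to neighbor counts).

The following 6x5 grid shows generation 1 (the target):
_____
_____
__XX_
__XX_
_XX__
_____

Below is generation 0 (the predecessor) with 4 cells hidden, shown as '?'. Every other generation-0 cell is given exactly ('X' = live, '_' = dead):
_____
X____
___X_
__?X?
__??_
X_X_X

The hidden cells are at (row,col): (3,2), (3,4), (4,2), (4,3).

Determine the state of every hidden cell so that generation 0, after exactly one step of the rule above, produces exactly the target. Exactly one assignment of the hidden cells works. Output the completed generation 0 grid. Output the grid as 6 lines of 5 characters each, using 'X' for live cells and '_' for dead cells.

Hidden generation-0 cells (in order): (3,2), (3,4), (4,2), (4,3).
A hidden cell only influences target cells in its own 3x3 neighborhood. Try each of the 2^4 = 16 assignments, step the completed generation 0 forward once under B3/S23, and compare with the target:
  (3,2)=_ (3,4)=_ (4,2)=_ (4,3)=_ -> step gives (2,2)='_' but target has 'X' -> reject
  (3,2)=_ (3,4)=_ (4,2)=_ (4,3)=X -> step gives (2,2)='_' but target has 'X' -> reject
  (3,2)=_ (3,4)=_ (4,2)=X (4,3)=_ -> step gives (2,2)='_' but target has 'X' -> reject
  (3,2)=_ (3,4)=_ (4,2)=X (4,3)=X -> step gives (2,2)='_' but target has 'X' -> reject
  (3,2)=_ (3,4)=X (4,2)=_ (4,3)=_ -> step gives (2,2)='_' but target has 'X' -> reject
  (3,2)=_ (3,4)=X (4,2)=_ (4,3)=X -> step gives (2,2)='_' but target has 'X' -> reject
  (3,2)=_ (3,4)=X (4,2)=X (4,3)=_ -> step gives (2,2)='_' but target has 'X' -> reject
  (3,2)=_ (3,4)=X (4,2)=X (4,3)=X -> step gives (2,2)='_' but target has 'X' -> reject
  (3,2)=X (3,4)=_ (4,2)=_ (4,3)=_ -> step reproduces the target at every cell -> ACCEPT
  (3,2)=X (3,4)=_ (4,2)=_ (4,3)=X -> step gives (3,4)='X' but target has '_' -> reject
  (3,2)=X (3,4)=_ (4,2)=X (4,3)=_ -> step gives (4,1)='_' but target has 'X' -> reject
  (3,2)=X (3,4)=_ (4,2)=X (4,3)=X -> step gives (3,2)='_' but target has 'X' -> reject
  (3,2)=X (3,4)=X (4,2)=_ (4,3)=_ -> step gives (2,4)='X' but target has '_' -> reject
  (3,2)=X (3,4)=X (4,2)=_ (4,3)=X -> step gives (2,4)='X' but target has '_' -> reject
  (3,2)=X (3,4)=X (4,2)=X (4,3)=_ -> step gives (2,4)='X' but target has '_' -> reject
  (3,2)=X (3,4)=X (4,2)=X (4,3)=X -> step gives (2,4)='X' but target has '_' -> reject
Unique solution: (3,2)=live, (3,4)=dead, (4,2)=dead, (4,3)=dead.
Check: live-neighbor counts of every cell in the completed generation 0:
11000
01111
12322
01222
13342
02020
Applying B3/S23 to generation 0 with these counts gives:
_____
_____
__XX_
__XX_
_XX__
_____
which matches the target exactly.

Answer: _____
X____
___X_
__XX_
_____
X_X_X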